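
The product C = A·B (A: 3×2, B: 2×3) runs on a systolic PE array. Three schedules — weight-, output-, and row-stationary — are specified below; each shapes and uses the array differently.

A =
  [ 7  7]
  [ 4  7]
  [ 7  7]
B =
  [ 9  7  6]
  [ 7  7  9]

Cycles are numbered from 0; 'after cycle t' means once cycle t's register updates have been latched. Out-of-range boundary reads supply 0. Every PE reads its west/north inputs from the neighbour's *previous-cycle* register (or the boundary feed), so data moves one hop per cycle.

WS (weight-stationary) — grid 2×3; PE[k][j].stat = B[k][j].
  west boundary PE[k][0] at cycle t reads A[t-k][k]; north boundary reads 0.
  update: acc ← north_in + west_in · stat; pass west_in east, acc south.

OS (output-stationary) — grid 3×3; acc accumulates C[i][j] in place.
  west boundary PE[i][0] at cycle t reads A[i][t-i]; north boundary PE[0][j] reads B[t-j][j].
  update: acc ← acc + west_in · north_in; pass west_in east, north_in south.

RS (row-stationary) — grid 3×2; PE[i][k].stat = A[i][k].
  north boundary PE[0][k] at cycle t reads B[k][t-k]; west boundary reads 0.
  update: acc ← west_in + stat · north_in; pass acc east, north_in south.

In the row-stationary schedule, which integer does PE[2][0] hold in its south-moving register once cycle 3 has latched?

Tracing RS — 3×2 array, target PE[2][0]:
  c0 r1c0: 0 / 0 / 0
  c0 r2c0: 0 / 0 / 0
  c1 r1c0: 36 / 36 / 9
  c1 r2c0: 0 / 0 / 0
  c2 r1c0: 28 / 28 / 7
  c2 r2c0: 63 / 63 / 9
  c3 r1c0: 24 / 24 / 6
  c3 r2c0: 49 / 49 / 7

register = 7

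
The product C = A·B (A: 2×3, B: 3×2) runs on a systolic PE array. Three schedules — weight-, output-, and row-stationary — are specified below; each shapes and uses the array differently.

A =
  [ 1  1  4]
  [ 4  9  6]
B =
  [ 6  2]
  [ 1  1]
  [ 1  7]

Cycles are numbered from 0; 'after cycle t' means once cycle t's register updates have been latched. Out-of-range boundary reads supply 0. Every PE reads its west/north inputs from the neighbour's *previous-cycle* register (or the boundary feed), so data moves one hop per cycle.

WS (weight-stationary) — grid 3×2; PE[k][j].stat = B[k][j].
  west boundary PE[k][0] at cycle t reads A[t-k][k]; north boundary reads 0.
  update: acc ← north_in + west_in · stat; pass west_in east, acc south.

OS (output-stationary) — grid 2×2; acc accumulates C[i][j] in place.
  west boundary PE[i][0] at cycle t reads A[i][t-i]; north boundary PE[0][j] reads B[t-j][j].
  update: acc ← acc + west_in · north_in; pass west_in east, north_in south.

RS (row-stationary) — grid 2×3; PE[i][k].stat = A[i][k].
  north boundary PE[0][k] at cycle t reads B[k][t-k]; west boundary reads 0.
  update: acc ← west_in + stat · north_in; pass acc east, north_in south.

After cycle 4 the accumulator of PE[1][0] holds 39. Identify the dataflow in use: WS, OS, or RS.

dataflow = OS

— WS: 3×2; PE[1][0] trace:
  step 0 · PE1,0: acc=0; fwd→0 fwd↓0
  step 1 · PE1,0: acc=7; fwd→1 fwd↓7
  step 2 · PE1,0: acc=33; fwd→9 fwd↓33
  step 3 · PE1,0: acc=0; fwd→0 fwd↓0
  step 4 · PE1,0: acc=0; fwd→0 fwd↓0
— OS: 2×2; PE[1][0] trace:
  step 0 · PE1,0: acc=0; fwd→0 fwd↓0
  step 1 · PE1,0: acc=24; fwd→4 fwd↓6
  step 2 · PE1,0: acc=33; fwd→9 fwd↓1
  step 3 · PE1,0: acc=39; fwd→6 fwd↓1
  step 4 · PE1,0: acc=39; fwd→0 fwd↓0
— RS: 2×3; PE[1][0] trace:
  step 0 · PE1,0: acc=0; fwd→0 fwd↓0
  step 1 · PE1,0: acc=24; fwd→24 fwd↓6
  step 2 · PE1,0: acc=8; fwd→8 fwd↓2
  step 3 · PE1,0: acc=0; fwd→0 fwd↓0
  step 4 · PE1,0: acc=0; fwd→0 fwd↓0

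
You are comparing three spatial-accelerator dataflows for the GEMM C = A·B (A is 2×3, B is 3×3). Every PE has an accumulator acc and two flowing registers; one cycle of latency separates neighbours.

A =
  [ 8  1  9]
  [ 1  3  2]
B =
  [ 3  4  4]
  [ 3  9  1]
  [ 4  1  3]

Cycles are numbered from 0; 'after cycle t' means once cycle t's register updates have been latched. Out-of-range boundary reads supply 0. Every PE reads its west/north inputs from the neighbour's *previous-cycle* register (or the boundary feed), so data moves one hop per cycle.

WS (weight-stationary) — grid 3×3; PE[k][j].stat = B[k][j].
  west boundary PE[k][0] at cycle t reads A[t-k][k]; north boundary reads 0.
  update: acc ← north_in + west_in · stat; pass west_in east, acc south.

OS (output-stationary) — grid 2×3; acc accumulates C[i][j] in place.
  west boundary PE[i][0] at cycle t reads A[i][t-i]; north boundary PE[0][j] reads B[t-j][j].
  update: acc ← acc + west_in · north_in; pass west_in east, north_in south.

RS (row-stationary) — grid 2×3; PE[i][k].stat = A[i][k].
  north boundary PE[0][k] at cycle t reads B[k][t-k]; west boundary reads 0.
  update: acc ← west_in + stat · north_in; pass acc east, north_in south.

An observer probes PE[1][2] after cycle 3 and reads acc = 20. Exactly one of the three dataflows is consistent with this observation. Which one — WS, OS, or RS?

WS [3×3] PE[1][2] across cycles:
  @0  [1,2]  acc 0  |  →0  ↓0
  @1  [1,2]  acc 0  |  →0  ↓0
  @2  [1,2]  acc 0  |  →0  ↓0
  @3  [1,2]  acc 33  |  →1  ↓33
OS [2×3] PE[1][2] across cycles:
  @0  [1,2]  acc 0  |  →0  ↓0
  @1  [1,2]  acc 0  |  →0  ↓0
  @2  [1,2]  acc 0  |  →0  ↓0
  @3  [1,2]  acc 4  |  →1  ↓4
RS [2×3] PE[1][2] across cycles:
  @0  [1,2]  acc 0  |  →0  ↓0
  @1  [1,2]  acc 0  |  →0  ↓0
  @2  [1,2]  acc 0  |  →0  ↓0
  @3  [1,2]  acc 20  |  →20  ↓4

dataflow = RS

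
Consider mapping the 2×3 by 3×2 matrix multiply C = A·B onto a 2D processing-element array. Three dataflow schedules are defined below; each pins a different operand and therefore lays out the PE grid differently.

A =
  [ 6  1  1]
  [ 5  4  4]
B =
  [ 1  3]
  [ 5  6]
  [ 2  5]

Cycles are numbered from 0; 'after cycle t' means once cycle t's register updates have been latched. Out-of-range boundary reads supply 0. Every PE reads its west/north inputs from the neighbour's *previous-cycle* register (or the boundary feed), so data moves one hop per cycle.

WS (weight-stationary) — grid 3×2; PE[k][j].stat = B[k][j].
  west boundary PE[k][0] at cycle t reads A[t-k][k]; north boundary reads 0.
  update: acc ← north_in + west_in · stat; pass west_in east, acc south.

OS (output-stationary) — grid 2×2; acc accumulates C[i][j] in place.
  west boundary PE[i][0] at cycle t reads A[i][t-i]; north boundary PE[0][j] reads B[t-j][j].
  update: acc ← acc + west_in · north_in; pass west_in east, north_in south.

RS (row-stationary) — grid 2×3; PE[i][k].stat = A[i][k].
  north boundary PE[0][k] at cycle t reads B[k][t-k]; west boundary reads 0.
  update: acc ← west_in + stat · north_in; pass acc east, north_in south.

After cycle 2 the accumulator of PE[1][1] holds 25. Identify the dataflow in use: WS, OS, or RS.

WS (3×2 grid), PE[1][1]:
  c0 r1c1: 0 / 0 / 0
  c1 r1c1: 0 / 0 / 0
  c2 r1c1: 24 / 1 / 24
OS (2×2 grid), PE[1][1]:
  c0 r1c1: 0 / 0 / 0
  c1 r1c1: 0 / 0 / 0
  c2 r1c1: 15 / 5 / 3
RS (2×3 grid), PE[1][1]:
  c0 r1c1: 0 / 0 / 0
  c1 r1c1: 0 / 0 / 0
  c2 r1c1: 25 / 25 / 5

dataflow = RS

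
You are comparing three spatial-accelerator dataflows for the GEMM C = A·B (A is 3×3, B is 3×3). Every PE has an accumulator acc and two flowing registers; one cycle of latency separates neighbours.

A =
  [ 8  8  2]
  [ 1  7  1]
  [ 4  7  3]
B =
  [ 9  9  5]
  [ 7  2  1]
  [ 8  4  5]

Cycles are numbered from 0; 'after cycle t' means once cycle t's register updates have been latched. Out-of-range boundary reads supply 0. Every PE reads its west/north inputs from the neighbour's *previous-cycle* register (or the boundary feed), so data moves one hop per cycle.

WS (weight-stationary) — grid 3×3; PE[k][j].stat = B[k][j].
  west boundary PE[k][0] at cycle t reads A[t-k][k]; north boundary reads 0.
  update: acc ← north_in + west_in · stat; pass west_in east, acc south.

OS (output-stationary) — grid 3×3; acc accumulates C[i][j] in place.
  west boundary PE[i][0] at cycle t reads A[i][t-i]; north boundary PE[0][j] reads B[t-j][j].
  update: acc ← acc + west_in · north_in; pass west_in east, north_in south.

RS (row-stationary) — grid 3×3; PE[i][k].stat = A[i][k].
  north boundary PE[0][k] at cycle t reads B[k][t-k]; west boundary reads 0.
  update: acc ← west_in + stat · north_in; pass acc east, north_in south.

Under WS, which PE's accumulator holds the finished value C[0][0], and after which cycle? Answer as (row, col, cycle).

(row, col, cycle) = (2, 0, 2)

WS: C[0][0] accumulates in PE[2][0]:
  0: (2,0).acc=0  regs=<0,0>
  1: (2,0).acc=0  regs=<0,0>
  2: (2,0).acc=144  regs=<2,144>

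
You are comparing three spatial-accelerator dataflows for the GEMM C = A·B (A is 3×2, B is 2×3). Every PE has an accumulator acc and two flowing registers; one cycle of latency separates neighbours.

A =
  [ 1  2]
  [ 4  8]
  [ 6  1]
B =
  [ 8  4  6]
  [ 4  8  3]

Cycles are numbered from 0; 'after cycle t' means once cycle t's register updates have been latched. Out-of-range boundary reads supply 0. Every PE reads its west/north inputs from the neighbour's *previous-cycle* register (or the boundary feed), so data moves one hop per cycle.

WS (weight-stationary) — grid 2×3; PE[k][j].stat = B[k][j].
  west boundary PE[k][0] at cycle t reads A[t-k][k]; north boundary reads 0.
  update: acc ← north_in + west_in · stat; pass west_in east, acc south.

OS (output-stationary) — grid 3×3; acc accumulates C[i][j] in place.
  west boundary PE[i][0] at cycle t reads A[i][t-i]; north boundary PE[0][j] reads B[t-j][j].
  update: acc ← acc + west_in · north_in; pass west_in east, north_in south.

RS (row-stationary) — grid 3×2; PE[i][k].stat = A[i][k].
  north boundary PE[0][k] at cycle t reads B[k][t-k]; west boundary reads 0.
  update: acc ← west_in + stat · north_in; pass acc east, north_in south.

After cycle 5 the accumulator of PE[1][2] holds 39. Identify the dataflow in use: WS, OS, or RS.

dataflow = WS

— WS: 2×3; PE[1][2] trace:
  cycle 0: PE[1][2] → acc 0, east 0, south 0
  cycle 1: PE[1][2] → acc 0, east 0, south 0
  cycle 2: PE[1][2] → acc 0, east 0, south 0
  cycle 3: PE[1][2] → acc 12, east 2, south 12
  cycle 4: PE[1][2] → acc 48, east 8, south 48
  cycle 5: PE[1][2] → acc 39, east 1, south 39
— OS: 3×3; PE[1][2] trace:
  cycle 0: PE[1][2] → acc 0, east 0, south 0
  cycle 1: PE[1][2] → acc 0, east 0, south 0
  cycle 2: PE[1][2] → acc 0, east 0, south 0
  cycle 3: PE[1][2] → acc 24, east 4, south 6
  cycle 4: PE[1][2] → acc 48, east 8, south 3
  cycle 5: PE[1][2] → acc 48, east 0, south 0
RS: PE[1][2] is outside its 3×2 grid.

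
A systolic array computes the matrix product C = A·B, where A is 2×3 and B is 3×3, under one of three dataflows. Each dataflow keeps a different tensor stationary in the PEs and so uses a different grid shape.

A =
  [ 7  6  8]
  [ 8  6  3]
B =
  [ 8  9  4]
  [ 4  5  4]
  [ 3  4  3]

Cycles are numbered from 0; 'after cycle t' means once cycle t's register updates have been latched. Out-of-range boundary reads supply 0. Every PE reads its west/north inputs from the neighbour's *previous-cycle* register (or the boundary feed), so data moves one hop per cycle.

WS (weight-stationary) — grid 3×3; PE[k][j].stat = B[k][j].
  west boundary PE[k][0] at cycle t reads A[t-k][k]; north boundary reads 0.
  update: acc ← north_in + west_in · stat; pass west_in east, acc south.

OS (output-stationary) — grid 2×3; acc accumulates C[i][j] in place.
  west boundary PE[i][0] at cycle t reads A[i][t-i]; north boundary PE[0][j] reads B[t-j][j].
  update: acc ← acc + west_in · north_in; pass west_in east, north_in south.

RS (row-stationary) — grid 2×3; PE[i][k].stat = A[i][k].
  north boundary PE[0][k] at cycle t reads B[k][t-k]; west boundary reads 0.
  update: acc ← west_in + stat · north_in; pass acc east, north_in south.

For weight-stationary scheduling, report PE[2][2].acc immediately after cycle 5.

PE[2][2].acc = 65

WS 3×3: PE[2][2] cycle-by-cycle (with neighbour feeds):
  0: (1,2).acc=0  regs=<0,0>
  0: (2,1).acc=0  regs=<0,0>
  0: (2,2).acc=0  regs=<0,0>
  1: (1,2).acc=0  regs=<0,0>
  1: (2,1).acc=0  regs=<0,0>
  1: (2,2).acc=0  regs=<0,0>
  2: (1,2).acc=0  regs=<0,0>
  2: (2,1).acc=0  regs=<0,0>
  2: (2,2).acc=0  regs=<0,0>
  3: (1,2).acc=52  regs=<6,52>
  3: (2,1).acc=125  regs=<8,125>
  3: (2,2).acc=0  regs=<0,0>
  4: (1,2).acc=56  regs=<6,56>
  4: (2,1).acc=114  regs=<3,114>
  4: (2,2).acc=76  regs=<8,76>
  5: (1,2).acc=0  regs=<0,0>
  5: (2,1).acc=0  regs=<0,0>
  5: (2,2).acc=65  regs=<3,65>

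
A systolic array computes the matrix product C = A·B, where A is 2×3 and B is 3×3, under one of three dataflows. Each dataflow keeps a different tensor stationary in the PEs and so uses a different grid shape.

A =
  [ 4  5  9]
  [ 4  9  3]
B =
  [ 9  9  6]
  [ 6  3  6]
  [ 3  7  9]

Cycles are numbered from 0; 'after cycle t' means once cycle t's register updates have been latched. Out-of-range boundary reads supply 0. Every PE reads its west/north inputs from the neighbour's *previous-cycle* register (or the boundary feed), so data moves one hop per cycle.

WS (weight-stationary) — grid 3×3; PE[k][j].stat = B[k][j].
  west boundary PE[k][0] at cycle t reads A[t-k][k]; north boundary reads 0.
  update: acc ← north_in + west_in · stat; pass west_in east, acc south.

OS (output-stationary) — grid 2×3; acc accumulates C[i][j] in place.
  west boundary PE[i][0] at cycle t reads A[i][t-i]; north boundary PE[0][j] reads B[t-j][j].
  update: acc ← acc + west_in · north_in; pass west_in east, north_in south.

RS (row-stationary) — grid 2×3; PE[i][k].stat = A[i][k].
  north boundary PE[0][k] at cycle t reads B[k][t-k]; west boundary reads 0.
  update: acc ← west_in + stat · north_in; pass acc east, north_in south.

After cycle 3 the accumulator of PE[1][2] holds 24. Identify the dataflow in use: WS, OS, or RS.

— WS: 3×3; PE[1][2] trace:
  t=0 PE[1][2]: acc=0 h=0 v=0
  t=1 PE[1][2]: acc=0 h=0 v=0
  t=2 PE[1][2]: acc=0 h=0 v=0
  t=3 PE[1][2]: acc=54 h=5 v=54
— OS: 2×3; PE[1][2] trace:
  t=0 PE[1][2]: acc=0 h=0 v=0
  t=1 PE[1][2]: acc=0 h=0 v=0
  t=2 PE[1][2]: acc=0 h=0 v=0
  t=3 PE[1][2]: acc=24 h=4 v=6
— RS: 2×3; PE[1][2] trace:
  t=0 PE[1][2]: acc=0 h=0 v=0
  t=1 PE[1][2]: acc=0 h=0 v=0
  t=2 PE[1][2]: acc=0 h=0 v=0
  t=3 PE[1][2]: acc=99 h=99 v=3

dataflow = OS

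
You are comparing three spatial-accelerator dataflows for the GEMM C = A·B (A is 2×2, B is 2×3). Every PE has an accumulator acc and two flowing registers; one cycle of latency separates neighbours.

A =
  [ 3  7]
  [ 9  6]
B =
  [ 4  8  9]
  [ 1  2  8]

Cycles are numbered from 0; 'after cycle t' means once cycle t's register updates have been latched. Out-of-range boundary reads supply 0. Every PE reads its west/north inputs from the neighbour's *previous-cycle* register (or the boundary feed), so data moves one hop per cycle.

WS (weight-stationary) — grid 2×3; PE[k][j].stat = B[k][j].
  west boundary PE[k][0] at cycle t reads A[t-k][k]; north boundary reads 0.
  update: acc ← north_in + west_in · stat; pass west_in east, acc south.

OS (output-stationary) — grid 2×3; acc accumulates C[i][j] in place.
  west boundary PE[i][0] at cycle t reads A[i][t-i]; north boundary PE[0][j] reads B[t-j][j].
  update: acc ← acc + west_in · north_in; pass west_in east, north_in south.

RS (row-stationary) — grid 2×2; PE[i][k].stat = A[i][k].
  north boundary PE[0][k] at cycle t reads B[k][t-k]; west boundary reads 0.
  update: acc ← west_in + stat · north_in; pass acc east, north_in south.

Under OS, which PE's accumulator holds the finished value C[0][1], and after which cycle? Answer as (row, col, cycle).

OS: C[0][1] accumulates in PE[0][1]:
  [0] (0,1) acc=0 (h:0 v:0)
  [1] (0,1) acc=24 (h:3 v:8)
  [2] (0,1) acc=38 (h:7 v:2)

(row, col, cycle) = (0, 1, 2)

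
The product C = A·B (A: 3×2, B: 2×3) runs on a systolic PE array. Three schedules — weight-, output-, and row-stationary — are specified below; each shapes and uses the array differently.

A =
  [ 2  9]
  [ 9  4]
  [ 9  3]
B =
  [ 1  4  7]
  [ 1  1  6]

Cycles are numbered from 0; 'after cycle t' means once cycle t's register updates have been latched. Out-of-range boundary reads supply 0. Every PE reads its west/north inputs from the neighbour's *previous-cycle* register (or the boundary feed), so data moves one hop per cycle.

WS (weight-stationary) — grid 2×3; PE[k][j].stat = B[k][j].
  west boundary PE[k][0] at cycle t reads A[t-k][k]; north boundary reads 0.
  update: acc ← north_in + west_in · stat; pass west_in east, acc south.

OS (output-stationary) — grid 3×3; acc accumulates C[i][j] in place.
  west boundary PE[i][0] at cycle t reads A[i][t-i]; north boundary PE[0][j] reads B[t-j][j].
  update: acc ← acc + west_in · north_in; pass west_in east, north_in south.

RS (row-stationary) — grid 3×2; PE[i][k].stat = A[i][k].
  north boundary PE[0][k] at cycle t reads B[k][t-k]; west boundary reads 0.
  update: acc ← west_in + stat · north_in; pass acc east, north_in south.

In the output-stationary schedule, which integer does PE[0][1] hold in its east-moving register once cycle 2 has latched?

register = 9

Tracing OS — 3×3 array, target PE[0][1]:
  [0] (0,0) acc=2 (h:2 v:1)
  [0] (0,1) acc=0 (h:0 v:0)
  [1] (0,0) acc=11 (h:9 v:1)
  [1] (0,1) acc=8 (h:2 v:4)
  [2] (0,0) acc=11 (h:0 v:0)
  [2] (0,1) acc=17 (h:9 v:1)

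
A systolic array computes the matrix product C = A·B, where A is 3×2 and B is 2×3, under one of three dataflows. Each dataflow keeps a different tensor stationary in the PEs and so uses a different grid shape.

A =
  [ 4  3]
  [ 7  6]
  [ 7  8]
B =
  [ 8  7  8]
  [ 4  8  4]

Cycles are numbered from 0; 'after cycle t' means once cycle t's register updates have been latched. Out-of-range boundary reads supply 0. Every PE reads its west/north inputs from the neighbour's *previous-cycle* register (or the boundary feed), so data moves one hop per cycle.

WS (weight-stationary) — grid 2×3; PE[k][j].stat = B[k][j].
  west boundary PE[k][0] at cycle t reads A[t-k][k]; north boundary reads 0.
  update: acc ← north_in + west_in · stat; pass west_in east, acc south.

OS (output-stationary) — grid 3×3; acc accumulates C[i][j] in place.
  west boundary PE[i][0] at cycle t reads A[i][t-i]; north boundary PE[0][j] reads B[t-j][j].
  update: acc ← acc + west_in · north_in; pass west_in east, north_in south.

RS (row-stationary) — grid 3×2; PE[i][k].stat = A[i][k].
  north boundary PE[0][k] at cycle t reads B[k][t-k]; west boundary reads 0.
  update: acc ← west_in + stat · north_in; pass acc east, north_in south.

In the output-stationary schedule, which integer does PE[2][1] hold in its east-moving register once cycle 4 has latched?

register = 8

OS 3×3: PE[2][1] cycle-by-cycle (with neighbour feeds):
  c0 r1c1: 0 / 0 / 0
  c0 r2c0: 0 / 0 / 0
  c0 r2c1: 0 / 0 / 0
  c1 r1c1: 0 / 0 / 0
  c1 r2c0: 0 / 0 / 0
  c1 r2c1: 0 / 0 / 0
  c2 r1c1: 49 / 7 / 7
  c2 r2c0: 56 / 7 / 8
  c2 r2c1: 0 / 0 / 0
  c3 r1c1: 97 / 6 / 8
  c3 r2c0: 88 / 8 / 4
  c3 r2c1: 49 / 7 / 7
  c4 r1c1: 97 / 0 / 0
  c4 r2c0: 88 / 0 / 0
  c4 r2c1: 113 / 8 / 8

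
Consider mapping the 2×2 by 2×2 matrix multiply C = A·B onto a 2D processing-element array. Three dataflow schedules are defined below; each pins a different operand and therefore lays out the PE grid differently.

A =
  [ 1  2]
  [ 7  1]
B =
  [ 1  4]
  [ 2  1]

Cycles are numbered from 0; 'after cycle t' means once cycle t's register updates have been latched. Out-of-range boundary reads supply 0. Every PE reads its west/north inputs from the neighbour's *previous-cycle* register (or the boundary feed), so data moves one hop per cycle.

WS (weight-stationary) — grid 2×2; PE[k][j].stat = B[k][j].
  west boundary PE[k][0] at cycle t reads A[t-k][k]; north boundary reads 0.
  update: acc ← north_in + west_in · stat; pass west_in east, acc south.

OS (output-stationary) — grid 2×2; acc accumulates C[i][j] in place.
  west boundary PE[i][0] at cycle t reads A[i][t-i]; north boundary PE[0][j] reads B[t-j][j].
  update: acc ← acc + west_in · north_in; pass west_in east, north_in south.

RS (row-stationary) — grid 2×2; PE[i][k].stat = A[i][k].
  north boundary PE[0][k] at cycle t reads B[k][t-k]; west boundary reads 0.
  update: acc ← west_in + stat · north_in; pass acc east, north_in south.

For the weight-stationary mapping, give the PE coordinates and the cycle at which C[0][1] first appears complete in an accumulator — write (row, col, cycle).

(row, col, cycle) = (1, 1, 2)

WS — PE[1][1] is where C[0][1] collects:
  cycle 0: PE[1][1] → acc 0, east 0, south 0
  cycle 1: PE[1][1] → acc 0, east 0, south 0
  cycle 2: PE[1][1] → acc 6, east 2, south 6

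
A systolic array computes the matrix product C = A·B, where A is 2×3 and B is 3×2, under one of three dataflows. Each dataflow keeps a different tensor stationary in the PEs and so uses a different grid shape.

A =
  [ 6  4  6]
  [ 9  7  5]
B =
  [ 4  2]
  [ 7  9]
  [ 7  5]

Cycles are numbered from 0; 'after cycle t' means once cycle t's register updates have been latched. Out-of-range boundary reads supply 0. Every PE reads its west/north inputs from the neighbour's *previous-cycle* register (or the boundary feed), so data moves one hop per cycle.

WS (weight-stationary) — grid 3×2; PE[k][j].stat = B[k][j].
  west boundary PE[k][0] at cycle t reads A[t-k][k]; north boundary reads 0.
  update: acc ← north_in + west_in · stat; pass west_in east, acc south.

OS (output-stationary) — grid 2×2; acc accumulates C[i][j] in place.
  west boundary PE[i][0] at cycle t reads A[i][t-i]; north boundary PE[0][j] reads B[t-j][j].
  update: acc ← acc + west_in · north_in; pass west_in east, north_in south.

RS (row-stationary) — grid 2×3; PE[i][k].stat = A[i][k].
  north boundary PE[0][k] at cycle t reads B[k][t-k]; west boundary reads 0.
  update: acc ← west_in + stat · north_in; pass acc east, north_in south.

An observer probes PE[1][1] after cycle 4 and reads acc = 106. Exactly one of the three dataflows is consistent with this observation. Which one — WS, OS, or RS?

dataflow = OS

Under WS (3×2), PE[1][1]:
  @0  [1,1]  acc 0  |  →0  ↓0
  @1  [1,1]  acc 0  |  →0  ↓0
  @2  [1,1]  acc 48  |  →4  ↓48
  @3  [1,1]  acc 81  |  →7  ↓81
  @4  [1,1]  acc 0  |  →0  ↓0
Under OS (2×2), PE[1][1]:
  @0  [1,1]  acc 0  |  →0  ↓0
  @1  [1,1]  acc 0  |  →0  ↓0
  @2  [1,1]  acc 18  |  →9  ↓2
  @3  [1,1]  acc 81  |  →7  ↓9
  @4  [1,1]  acc 106  |  →5  ↓5
Under RS (2×3), PE[1][1]:
  @0  [1,1]  acc 0  |  →0  ↓0
  @1  [1,1]  acc 0  |  →0  ↓0
  @2  [1,1]  acc 85  |  →85  ↓7
  @3  [1,1]  acc 81  |  →81  ↓9
  @4  [1,1]  acc 0  |  →0  ↓0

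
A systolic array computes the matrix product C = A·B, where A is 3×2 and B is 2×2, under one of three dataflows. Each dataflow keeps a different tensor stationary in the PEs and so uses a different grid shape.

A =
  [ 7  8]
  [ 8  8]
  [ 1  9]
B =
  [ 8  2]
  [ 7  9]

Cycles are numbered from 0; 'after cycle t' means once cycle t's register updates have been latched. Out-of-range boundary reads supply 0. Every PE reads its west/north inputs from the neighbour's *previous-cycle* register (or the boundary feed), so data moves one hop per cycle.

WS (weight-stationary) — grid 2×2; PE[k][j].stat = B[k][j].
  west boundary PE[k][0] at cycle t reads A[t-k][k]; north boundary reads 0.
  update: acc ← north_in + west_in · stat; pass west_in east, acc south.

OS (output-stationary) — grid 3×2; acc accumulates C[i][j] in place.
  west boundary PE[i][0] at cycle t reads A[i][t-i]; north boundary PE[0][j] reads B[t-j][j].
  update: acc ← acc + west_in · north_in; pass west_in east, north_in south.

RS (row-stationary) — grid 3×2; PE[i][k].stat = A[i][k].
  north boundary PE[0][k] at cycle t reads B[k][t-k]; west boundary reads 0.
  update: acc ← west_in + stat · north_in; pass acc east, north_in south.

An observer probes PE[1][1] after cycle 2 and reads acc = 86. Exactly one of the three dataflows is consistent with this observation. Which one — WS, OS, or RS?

— WS: 2×2; PE[1][1] trace:
  cycle 0: PE[1][1] → acc 0, east 0, south 0
  cycle 1: PE[1][1] → acc 0, east 0, south 0
  cycle 2: PE[1][1] → acc 86, east 8, south 86
— OS: 3×2; PE[1][1] trace:
  cycle 0: PE[1][1] → acc 0, east 0, south 0
  cycle 1: PE[1][1] → acc 0, east 0, south 0
  cycle 2: PE[1][1] → acc 16, east 8, south 2
— RS: 3×2; PE[1][1] trace:
  cycle 0: PE[1][1] → acc 0, east 0, south 0
  cycle 1: PE[1][1] → acc 0, east 0, south 0
  cycle 2: PE[1][1] → acc 120, east 120, south 7

dataflow = WS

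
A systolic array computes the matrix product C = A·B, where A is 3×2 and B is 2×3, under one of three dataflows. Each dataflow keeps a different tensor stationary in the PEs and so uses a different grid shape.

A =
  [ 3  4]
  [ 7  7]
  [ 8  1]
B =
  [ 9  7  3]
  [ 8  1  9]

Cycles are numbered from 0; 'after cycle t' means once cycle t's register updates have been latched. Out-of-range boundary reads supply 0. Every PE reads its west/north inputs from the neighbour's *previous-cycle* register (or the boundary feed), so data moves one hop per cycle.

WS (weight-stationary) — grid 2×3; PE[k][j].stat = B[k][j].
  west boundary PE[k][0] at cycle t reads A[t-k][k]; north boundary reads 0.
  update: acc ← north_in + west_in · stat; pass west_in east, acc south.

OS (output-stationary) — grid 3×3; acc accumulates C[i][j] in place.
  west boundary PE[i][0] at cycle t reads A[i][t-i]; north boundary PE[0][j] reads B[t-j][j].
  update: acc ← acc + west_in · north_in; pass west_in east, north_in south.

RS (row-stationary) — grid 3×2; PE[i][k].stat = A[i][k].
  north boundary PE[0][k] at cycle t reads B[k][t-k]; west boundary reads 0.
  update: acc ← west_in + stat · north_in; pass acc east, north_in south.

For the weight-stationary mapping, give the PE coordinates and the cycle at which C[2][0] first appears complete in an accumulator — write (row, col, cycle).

Under WS, C[2][0] lands at PE[1][0]:
  [0] (1,0) acc=0 (h:0 v:0)
  [1] (1,0) acc=59 (h:4 v:59)
  [2] (1,0) acc=119 (h:7 v:119)
  [3] (1,0) acc=80 (h:1 v:80)

(row, col, cycle) = (1, 0, 3)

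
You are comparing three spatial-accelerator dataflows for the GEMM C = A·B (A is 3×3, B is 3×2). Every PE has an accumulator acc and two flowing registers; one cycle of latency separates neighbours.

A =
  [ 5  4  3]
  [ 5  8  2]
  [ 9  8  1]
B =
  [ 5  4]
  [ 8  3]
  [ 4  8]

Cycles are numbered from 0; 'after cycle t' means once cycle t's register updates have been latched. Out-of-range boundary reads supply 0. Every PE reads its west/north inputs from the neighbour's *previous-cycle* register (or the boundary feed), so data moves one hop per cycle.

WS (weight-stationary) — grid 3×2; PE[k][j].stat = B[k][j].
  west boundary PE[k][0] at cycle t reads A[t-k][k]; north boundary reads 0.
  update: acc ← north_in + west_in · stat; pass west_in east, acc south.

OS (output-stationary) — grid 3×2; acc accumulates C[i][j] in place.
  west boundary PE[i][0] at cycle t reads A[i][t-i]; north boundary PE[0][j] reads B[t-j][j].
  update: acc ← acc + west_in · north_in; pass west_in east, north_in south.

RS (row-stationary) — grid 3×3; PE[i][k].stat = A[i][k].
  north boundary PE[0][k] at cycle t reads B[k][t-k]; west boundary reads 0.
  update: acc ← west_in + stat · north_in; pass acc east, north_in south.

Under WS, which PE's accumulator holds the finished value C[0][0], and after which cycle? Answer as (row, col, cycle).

(row, col, cycle) = (2, 0, 2)

WS: C[0][0] accumulates in PE[2][0]:
  after 0 — PE[2][0] acc=0, pass-E 0, pass-S 0
  after 1 — PE[2][0] acc=0, pass-E 0, pass-S 0
  after 2 — PE[2][0] acc=69, pass-E 3, pass-S 69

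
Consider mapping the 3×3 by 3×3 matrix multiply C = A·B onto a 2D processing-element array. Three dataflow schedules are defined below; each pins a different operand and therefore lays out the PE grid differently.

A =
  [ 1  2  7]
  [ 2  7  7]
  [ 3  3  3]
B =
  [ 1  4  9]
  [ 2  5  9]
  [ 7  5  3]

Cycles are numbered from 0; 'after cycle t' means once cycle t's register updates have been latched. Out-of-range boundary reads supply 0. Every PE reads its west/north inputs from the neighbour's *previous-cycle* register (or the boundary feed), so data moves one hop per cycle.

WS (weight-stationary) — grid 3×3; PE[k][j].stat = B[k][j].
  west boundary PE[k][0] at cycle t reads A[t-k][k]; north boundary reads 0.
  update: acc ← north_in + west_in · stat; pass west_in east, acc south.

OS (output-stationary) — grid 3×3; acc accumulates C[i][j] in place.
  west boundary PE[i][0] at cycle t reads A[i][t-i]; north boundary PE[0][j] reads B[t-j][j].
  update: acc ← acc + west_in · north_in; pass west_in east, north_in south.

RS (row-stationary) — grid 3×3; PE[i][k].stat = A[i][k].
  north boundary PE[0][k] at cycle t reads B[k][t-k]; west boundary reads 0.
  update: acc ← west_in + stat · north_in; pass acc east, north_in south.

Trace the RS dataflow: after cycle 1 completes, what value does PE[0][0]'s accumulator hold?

PE[0][0].acc = 4

RS on a 3×3 grid — tracing PE[0][0] and its feeders:
  after 0 — PE[0][0] acc=1, pass-E 1, pass-S 1
  after 1 — PE[0][0] acc=4, pass-E 4, pass-S 4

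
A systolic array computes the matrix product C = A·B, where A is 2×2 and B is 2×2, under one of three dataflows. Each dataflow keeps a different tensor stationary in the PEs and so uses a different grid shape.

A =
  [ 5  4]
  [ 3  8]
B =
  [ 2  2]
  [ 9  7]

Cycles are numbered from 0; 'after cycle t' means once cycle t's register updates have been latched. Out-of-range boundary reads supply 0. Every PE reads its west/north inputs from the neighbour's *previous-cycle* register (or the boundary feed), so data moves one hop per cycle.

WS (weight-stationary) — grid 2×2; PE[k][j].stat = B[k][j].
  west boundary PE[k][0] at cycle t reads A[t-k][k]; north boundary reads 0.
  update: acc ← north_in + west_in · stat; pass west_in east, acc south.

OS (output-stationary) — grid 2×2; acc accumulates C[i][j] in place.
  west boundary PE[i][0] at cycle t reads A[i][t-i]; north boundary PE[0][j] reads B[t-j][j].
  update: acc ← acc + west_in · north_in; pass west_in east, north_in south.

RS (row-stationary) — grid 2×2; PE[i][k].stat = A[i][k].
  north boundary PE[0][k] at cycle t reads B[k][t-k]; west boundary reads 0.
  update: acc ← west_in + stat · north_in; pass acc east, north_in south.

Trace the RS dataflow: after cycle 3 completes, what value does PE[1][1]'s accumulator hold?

PE[1][1].acc = 62

Tracing RS — 2×2 array, target PE[1][1]:
  0: (0,1).acc=0  regs=<0,0>
  0: (1,0).acc=0  regs=<0,0>
  0: (1,1).acc=0  regs=<0,0>
  1: (0,1).acc=46  regs=<46,9>
  1: (1,0).acc=6  regs=<6,2>
  1: (1,1).acc=0  regs=<0,0>
  2: (0,1).acc=38  regs=<38,7>
  2: (1,0).acc=6  regs=<6,2>
  2: (1,1).acc=78  regs=<78,9>
  3: (0,1).acc=0  regs=<0,0>
  3: (1,0).acc=0  regs=<0,0>
  3: (1,1).acc=62  regs=<62,7>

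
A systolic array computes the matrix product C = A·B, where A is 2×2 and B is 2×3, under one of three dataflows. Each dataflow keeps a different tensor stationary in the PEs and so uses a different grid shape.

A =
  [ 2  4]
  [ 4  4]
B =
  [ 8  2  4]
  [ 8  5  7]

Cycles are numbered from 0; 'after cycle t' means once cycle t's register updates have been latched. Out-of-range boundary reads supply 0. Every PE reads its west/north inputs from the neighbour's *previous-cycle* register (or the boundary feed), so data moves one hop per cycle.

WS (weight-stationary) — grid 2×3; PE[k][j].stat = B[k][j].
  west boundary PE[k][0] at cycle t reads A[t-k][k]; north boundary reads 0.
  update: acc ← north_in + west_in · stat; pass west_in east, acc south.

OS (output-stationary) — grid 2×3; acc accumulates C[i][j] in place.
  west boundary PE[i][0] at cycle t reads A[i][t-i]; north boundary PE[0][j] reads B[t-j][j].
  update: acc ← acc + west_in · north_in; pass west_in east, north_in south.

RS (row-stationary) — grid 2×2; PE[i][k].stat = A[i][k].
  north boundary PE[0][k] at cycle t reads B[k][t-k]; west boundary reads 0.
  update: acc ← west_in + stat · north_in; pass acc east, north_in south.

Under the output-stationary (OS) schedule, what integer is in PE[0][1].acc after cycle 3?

PE[0][1].acc = 24

OS 2×3: PE[0][1] cycle-by-cycle (with neighbour feeds):
  t=0 PE[0][0]: acc=16 h=2 v=8
  t=0 PE[0][1]: acc=0 h=0 v=0
  t=1 PE[0][0]: acc=48 h=4 v=8
  t=1 PE[0][1]: acc=4 h=2 v=2
  t=2 PE[0][0]: acc=48 h=0 v=0
  t=2 PE[0][1]: acc=24 h=4 v=5
  t=3 PE[0][0]: acc=48 h=0 v=0
  t=3 PE[0][1]: acc=24 h=0 v=0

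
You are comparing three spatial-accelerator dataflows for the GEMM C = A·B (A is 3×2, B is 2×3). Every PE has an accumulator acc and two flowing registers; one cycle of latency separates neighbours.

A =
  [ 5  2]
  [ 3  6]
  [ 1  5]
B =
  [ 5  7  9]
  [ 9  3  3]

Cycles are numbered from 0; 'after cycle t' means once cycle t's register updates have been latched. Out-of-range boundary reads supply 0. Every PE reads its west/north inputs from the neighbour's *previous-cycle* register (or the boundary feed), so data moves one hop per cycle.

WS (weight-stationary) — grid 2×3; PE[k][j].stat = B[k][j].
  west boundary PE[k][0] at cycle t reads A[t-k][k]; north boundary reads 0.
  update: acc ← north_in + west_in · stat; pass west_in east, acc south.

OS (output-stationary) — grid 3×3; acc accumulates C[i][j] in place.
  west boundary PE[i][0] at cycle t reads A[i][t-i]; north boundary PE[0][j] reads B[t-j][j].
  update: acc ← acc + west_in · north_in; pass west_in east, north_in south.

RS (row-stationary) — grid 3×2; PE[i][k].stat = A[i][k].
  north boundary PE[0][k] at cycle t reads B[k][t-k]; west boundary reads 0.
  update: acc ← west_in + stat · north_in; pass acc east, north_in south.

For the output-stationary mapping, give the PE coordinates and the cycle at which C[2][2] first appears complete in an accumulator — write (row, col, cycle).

(row, col, cycle) = (2, 2, 5)

Under OS, C[2][2] lands at PE[2][2]:
  0: (2,2).acc=0  regs=<0,0>
  1: (2,2).acc=0  regs=<0,0>
  2: (2,2).acc=0  regs=<0,0>
  3: (2,2).acc=0  regs=<0,0>
  4: (2,2).acc=9  regs=<1,9>
  5: (2,2).acc=24  regs=<5,3>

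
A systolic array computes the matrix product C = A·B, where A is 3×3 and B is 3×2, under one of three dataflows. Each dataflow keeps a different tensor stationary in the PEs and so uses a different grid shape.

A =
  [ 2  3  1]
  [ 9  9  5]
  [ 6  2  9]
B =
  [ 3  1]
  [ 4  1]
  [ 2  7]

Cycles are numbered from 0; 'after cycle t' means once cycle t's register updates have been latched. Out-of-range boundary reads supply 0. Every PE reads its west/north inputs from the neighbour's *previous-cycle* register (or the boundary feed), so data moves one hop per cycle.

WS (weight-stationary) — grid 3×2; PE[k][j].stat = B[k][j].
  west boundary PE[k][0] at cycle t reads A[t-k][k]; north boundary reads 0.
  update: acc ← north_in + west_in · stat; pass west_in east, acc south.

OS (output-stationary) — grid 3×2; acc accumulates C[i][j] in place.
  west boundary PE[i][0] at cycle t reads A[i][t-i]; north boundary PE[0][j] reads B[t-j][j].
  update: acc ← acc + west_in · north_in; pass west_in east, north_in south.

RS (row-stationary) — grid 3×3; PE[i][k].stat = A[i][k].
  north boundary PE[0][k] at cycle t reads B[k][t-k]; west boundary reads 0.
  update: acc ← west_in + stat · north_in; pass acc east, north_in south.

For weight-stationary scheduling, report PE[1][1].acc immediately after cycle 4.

PE[1][1].acc = 8

WS (3×2). Following PE[1][1] plus its west/north inputs:
  after 0 — PE[0][1] acc=0, pass-E 0, pass-S 0
  after 0 — PE[1][0] acc=0, pass-E 0, pass-S 0
  after 0 — PE[1][1] acc=0, pass-E 0, pass-S 0
  after 1 — PE[0][1] acc=2, pass-E 2, pass-S 2
  after 1 — PE[1][0] acc=18, pass-E 3, pass-S 18
  after 1 — PE[1][1] acc=0, pass-E 0, pass-S 0
  after 2 — PE[0][1] acc=9, pass-E 9, pass-S 9
  after 2 — PE[1][0] acc=63, pass-E 9, pass-S 63
  after 2 — PE[1][1] acc=5, pass-E 3, pass-S 5
  after 3 — PE[0][1] acc=6, pass-E 6, pass-S 6
  after 3 — PE[1][0] acc=26, pass-E 2, pass-S 26
  after 3 — PE[1][1] acc=18, pass-E 9, pass-S 18
  after 4 — PE[0][1] acc=0, pass-E 0, pass-S 0
  after 4 — PE[1][0] acc=0, pass-E 0, pass-S 0
  after 4 — PE[1][1] acc=8, pass-E 2, pass-S 8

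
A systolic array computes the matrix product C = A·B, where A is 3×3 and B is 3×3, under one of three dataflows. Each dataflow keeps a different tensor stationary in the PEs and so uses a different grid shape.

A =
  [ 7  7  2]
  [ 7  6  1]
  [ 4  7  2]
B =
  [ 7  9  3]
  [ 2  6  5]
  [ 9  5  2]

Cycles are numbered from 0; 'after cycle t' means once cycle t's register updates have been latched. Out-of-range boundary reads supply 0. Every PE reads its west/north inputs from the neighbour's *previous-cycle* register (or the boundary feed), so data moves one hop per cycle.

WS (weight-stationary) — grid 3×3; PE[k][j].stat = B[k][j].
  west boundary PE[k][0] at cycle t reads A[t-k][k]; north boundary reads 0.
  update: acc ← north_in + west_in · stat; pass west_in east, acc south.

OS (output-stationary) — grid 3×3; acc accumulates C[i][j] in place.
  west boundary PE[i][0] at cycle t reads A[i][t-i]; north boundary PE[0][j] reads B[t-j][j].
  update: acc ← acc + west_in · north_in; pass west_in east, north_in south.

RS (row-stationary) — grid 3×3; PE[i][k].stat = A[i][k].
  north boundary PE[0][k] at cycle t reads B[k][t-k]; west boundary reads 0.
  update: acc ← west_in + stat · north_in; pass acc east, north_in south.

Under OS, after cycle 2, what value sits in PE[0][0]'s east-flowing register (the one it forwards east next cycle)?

OS 3×3: PE[0][0] cycle-by-cycle (with neighbour feeds):
  step 0 · PE0,0: acc=49; fwd→7 fwd↓7
  step 1 · PE0,0: acc=63; fwd→7 fwd↓2
  step 2 · PE0,0: acc=81; fwd→2 fwd↓9

register = 2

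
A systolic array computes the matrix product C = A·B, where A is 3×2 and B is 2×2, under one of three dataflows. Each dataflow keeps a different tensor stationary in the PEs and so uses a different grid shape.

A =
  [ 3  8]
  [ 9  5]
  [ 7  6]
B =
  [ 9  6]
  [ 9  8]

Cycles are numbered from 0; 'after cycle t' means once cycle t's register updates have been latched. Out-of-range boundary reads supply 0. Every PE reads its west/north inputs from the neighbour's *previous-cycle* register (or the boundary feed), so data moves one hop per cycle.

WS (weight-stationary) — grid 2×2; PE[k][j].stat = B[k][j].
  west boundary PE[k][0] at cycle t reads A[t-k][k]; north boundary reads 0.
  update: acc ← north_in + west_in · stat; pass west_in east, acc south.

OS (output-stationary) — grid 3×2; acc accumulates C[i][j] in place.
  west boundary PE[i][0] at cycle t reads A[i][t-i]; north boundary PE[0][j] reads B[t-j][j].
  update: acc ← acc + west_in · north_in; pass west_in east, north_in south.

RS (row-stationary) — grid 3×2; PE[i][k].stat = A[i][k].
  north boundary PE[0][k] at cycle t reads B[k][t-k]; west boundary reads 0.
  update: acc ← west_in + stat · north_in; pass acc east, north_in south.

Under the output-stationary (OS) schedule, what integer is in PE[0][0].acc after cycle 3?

OS on a 3×2 grid — tracing PE[0][0] and its feeders:
  t=0 PE[0][0]: acc=27 h=3 v=9
  t=1 PE[0][0]: acc=99 h=8 v=9
  t=2 PE[0][0]: acc=99 h=0 v=0
  t=3 PE[0][0]: acc=99 h=0 v=0

PE[0][0].acc = 99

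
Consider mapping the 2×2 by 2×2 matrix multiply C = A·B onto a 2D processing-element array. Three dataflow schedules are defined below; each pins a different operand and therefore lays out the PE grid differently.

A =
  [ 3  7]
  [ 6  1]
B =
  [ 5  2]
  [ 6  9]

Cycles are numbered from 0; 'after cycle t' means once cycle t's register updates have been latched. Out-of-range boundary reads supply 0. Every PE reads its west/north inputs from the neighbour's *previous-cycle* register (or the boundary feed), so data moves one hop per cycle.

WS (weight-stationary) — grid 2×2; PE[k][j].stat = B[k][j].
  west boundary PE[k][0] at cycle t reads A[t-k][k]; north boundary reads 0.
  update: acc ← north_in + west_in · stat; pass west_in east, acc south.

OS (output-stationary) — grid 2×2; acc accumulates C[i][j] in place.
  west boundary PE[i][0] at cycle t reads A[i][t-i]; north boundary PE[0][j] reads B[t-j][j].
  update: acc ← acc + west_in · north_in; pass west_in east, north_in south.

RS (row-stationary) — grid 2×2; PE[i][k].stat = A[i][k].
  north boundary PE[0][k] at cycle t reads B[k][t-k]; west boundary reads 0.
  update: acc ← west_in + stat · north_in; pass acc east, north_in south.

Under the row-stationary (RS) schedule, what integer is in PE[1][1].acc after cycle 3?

RS on a 2×2 grid — tracing PE[1][1] and its feeders:
  c0 r0c1: 0 / 0 / 0
  c0 r1c0: 0 / 0 / 0
  c0 r1c1: 0 / 0 / 0
  c1 r0c1: 57 / 57 / 6
  c1 r1c0: 30 / 30 / 5
  c1 r1c1: 0 / 0 / 0
  c2 r0c1: 69 / 69 / 9
  c2 r1c0: 12 / 12 / 2
  c2 r1c1: 36 / 36 / 6
  c3 r0c1: 0 / 0 / 0
  c3 r1c0: 0 / 0 / 0
  c3 r1c1: 21 / 21 / 9

PE[1][1].acc = 21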